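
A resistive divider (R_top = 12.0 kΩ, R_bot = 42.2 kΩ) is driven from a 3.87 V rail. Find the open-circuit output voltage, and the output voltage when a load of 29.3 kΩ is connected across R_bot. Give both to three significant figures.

Open-circuit: V = 3.87 × 42.2/(12.0 + 42.2) = 3.01 V.
With the load, R_bot becomes R_bot‖R_L = 17.29 kΩ, so V = 3.87 × 17.29/29.29 = 2.28 V.

Unloaded: 3.01 V; loaded: 2.28 V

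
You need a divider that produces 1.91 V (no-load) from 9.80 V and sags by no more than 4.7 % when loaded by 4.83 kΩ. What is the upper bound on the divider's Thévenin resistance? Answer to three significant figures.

Loading drop = R_th/(R_th + R_L) ≤ 0.0470, so R_th ≤ R_L · ε/(1−ε) = 4.83 kΩ × 0.0470/0.9530 = 238 Ω.

R_th ≤ 238 Ω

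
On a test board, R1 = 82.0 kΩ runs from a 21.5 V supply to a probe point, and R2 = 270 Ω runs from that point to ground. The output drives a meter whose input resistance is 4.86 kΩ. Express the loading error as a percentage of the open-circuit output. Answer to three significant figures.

5.25 %

The divider's output (Thévenin) resistance is R1‖R2 = 269.1 Ω.
Fractional drop under load = R_th/(R_th + R_L) = 269.1 / (269.1 + 4860) = 0.05247.
So the output falls by 5.25 %.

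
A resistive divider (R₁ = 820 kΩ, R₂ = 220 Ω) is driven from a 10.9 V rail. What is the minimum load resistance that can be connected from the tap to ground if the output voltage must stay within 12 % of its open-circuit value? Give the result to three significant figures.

R_L(min) ≈ 1.61 kΩ

Output resistance R_th = R₁‖R₂ = (820000 × 220)/820200 = 219.9 Ω.
The fractional drop is R_th/(R_th + R_L); requiring this ≤ 0.120 gives R_L ≥ R_th(1/0.120 − 1) = 219.9 × 7.333 = 1.61 kΩ.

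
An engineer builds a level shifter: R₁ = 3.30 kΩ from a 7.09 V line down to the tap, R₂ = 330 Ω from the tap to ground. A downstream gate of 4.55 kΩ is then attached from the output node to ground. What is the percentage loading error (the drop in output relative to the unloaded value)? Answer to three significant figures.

6.19 %

The divider's output (Thévenin) resistance is R₁‖R₂ = 300.0 Ω.
Fractional drop under load = R_th/(R_th + R_L) = 300.0 / (300.0 + 4550) = 0.06186.
So the output falls by 6.19 %.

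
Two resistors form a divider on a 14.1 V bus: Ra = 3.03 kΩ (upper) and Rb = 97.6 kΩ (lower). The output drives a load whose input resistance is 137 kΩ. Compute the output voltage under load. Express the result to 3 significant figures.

The load sits in parallel with Rb: Rb‖R_L = (97.6 × 137) / (97.6 + 137) = 57.00 kΩ.
V_out = 14.1 × 57.00 / (3.03 + 57.00) = 14.1 × 57.00/60.03 = 13.4 V.

V_out ≈ 13.4 V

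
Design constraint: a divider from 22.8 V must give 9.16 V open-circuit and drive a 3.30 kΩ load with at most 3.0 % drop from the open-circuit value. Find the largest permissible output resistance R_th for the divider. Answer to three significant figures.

Loading drop = R_th/(R_th + R_L) ≤ 0.0300, so R_th ≤ R_L · ε/(1−ε) = 3.30 kΩ × 0.0300/0.9700 = 102 Ω.
(Any R1, R2 with R2/(R1+R2) = 0.402 and R1‖R2 ≤ 102 Ω will meet the spec.)

R_th ≤ 102 Ω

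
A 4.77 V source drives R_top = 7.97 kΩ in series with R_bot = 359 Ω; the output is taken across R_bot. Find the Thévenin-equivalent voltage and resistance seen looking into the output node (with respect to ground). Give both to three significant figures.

V_th is the open-circuit tap voltage: 4.77 × 359/(7970 + 359) = 0.206 V.
With the supply zeroed, R_top and R_bot appear in parallel from the tap: R_th = R_top‖R_bot = (7970 × 359)/8329 = 344 Ω.

V_th = 0.206 V, R_th = 344 Ω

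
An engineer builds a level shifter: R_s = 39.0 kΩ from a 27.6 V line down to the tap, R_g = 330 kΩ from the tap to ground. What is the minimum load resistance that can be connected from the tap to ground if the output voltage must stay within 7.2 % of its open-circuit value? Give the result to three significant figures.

R_L(min) ≈ 450 kΩ

Output resistance R_th = R_s‖R_g = (39.0 × 330)/369.0 = 34.88 kΩ.
The fractional drop is R_th/(R_th + R_L); requiring this ≤ 0.0720 gives R_L ≥ R_th(1/0.0720 − 1) = 34.88 × 12.89 = 450 kΩ.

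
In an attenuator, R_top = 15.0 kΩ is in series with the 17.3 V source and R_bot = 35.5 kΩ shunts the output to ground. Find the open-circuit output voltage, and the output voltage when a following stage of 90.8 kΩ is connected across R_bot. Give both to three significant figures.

Unloaded: 12.2 V; loaded: 10.9 V

Open-circuit: V = 17.3 × 35.5/(15.0 + 35.5) = 12.2 V.
With the load, R_bot becomes R_bot‖R_L = 25.52 kΩ, so V = 17.3 × 25.52/40.52 = 10.9 V.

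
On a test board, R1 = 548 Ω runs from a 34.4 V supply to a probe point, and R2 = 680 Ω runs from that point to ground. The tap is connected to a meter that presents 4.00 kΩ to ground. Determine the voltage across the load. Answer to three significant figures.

The load sits in parallel with R2: R2‖R_L = (680 × 4000) / (680 + 4000) = 581.2 Ω.
V_out = 34.4 × 581.2 / (548 + 581.2) = 34.4 × 581.2/1129 = 17.7 V.
(Unloaded it would have been 19.0 V.)

V_out ≈ 17.7 V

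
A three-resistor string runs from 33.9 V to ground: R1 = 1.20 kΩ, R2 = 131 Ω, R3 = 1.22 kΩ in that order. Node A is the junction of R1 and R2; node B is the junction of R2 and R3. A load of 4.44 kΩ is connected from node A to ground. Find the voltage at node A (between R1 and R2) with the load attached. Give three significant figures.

V ≈ 15.7 V

Below node A the series string R2+R3 = 1351 Ω sits in parallel with the 4440 Ω load: 1036 Ω.
V_A = 33.9 × 1036/(1200 + 1036) = 15.7 V.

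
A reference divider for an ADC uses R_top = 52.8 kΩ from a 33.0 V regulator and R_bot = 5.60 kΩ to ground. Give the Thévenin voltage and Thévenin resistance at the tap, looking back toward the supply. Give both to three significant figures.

V_th = 3.16 V, R_th = 5.06 kΩ

V_th is the open-circuit tap voltage: 33.0 × 5.60/(52.8 + 5.60) = 3.16 V.
With the supply zeroed, R_top and R_bot appear in parallel from the tap: R_th = R_top‖R_bot = (52.8 × 5.60)/58.40 = 5.06 kΩ.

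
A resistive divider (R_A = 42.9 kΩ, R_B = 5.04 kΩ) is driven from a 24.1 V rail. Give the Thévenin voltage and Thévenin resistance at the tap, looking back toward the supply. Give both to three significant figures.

V_th = 2.53 V, R_th = 4.51 kΩ

V_th is the open-circuit tap voltage: 24.1 × 5.04/(42.9 + 5.04) = 2.53 V.
With the supply zeroed, R_A and R_B appear in parallel from the tap: R_th = R_A‖R_B = (42.9 × 5.04)/47.94 = 4.51 kΩ.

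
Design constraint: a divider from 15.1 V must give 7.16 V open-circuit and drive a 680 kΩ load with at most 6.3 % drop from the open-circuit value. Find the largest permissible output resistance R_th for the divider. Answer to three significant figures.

R_th ≤ 45.7 kΩ

Loading drop = R_th/(R_th + R_L) ≤ 0.0630, so R_th ≤ R_L · ε/(1−ε) = 680 kΩ × 0.0630/0.9370 = 45.7 kΩ.
(Any R1, R2 with R2/(R1+R2) = 0.474 and R1‖R2 ≤ 45.7 kΩ will meet the spec.)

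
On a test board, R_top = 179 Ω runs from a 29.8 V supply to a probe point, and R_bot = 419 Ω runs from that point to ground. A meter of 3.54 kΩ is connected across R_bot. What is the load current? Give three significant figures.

R_bot‖R_L = 374.7 Ω; V_out = 29.8 × 374.7/553.7 = 20.17 V.
I_L = V_out / R_L = 20.17 / 3.54 kΩ = 5.70 mA.

I_L ≈ 5.70 mA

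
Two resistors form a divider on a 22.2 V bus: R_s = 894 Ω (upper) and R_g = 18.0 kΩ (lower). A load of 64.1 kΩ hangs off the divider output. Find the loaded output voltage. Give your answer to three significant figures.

V_out ≈ 20.9 V

The load sits in parallel with R_g: R_g‖R_L = (18000 × 64100) / (18000 + 64100) = 14050 Ω.
V_out = 22.2 × 14050 / (894 + 14050) = 22.2 × 14050/14950 = 20.9 V.
(Unloaded it would have been 21.1 V.)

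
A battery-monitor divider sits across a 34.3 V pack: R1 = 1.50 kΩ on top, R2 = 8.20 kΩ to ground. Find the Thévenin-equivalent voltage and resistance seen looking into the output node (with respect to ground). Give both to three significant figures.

V_th is the open-circuit tap voltage: 34.3 × 8.20/(1.50 + 8.20) = 29.0 V.
With the supply zeroed, R1 and R2 appear in parallel from the tap: R_th = R1‖R2 = (1.50 × 8.20)/9.700 = 1.27 kΩ.

V_th = 29.0 V, R_th = 1.27 kΩ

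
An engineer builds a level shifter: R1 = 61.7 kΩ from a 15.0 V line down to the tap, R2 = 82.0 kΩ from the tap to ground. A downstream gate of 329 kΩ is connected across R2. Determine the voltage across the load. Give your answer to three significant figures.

The load sits in parallel with R2: R2‖R_L = (82.0 × 329) / (82.0 + 329) = 65.64 kΩ.
V_out = 15.0 × 65.64 / (61.7 + 65.64) = 15.0 × 65.64/127.3 = 7.73 V.
(Unloaded it would have been 8.56 V.)

V_out ≈ 7.73 V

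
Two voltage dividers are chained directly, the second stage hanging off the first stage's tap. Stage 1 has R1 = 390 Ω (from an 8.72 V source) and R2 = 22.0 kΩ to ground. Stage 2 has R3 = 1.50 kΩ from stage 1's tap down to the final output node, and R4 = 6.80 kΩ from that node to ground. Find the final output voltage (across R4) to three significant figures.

Stage 2 presents R3+R4 = 8300 Ω as a load on stage 1's tap.
Stage 1's lower leg becomes R2‖(R3+R4) = 6026 Ω, so V_mid = 8.72 × 6026/6416 = 8.190 V.
Stage 2 is itself unloaded: V_out = V_mid × R4/(R3+R4) = 8.190 × 6800/8300 = 6.71 V.

V_out ≈ 6.71 V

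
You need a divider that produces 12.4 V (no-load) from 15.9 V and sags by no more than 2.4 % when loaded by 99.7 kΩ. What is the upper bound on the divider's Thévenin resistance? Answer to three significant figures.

Loading drop = R_th/(R_th + R_L) ≤ 0.0240, so R_th ≤ R_L · ε/(1−ε) = 99.7 kΩ × 0.0240/0.9760 = 2.45 kΩ.
(Any R1, R2 with R2/(R1+R2) = 0.780 and R1‖R2 ≤ 2.45 kΩ will meet the spec.)

R_th ≤ 2.45 kΩ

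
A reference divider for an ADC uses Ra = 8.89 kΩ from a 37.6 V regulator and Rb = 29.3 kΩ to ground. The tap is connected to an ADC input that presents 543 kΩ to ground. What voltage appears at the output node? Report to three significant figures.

V_out ≈ 28.5 V

The load sits in parallel with Rb: Rb‖R_L = (29.3 × 543) / (29.3 + 543) = 27.80 kΩ.
V_out = 37.6 × 27.80 / (8.89 + 27.80) = 37.6 × 27.80/36.69 = 28.5 V.
(Unloaded it would have been 28.8 V.)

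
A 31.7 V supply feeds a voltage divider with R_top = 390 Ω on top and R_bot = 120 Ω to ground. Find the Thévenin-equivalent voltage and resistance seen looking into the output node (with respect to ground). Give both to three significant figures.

V_th is the open-circuit tap voltage: 31.7 × 120/(390 + 120) = 7.46 V.
With the supply zeroed, R_top and R_bot appear in parallel from the tap: R_th = R_top‖R_bot = (390 × 120)/510.0 = 91.8 Ω.

V_th = 7.46 V, R_th = 91.8 Ω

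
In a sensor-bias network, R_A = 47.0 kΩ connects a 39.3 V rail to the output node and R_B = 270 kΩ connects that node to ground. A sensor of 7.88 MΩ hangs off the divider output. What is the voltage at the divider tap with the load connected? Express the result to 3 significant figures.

V_out ≈ 33.3 V

The load sits in parallel with R_B: R_B‖R_L = (270 × 7880) / (270 + 7880) = 261.1 kΩ.
V_out = 39.3 × 261.1 / (47.0 + 261.1) = 39.3 × 261.1/308.1 = 33.3 V.
(Unloaded it would have been 33.5 V.)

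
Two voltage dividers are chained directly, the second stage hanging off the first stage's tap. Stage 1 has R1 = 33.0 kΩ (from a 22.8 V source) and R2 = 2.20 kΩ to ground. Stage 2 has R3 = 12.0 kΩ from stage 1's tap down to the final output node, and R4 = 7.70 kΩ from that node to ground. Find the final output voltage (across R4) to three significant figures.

Stage 2 presents R3+R4 = 19.70 kΩ as a load on stage 1's tap.
Stage 1's lower leg becomes R2‖(R3+R4) = 1.979 kΩ, so V_mid = 22.8 × 1.979/34.98 = 1.290 V.
Stage 2 is itself unloaded: V_out = V_mid × R4/(R3+R4) = 1.290 × 7.70/19.70 = 0.504 V.

V_out ≈ 0.504 V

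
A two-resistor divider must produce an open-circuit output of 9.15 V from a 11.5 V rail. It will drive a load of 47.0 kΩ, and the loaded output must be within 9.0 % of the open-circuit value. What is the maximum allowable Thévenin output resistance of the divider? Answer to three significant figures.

R_th ≤ 4.65 kΩ

Loading drop = R_th/(R_th + R_L) ≤ 0.0900, so R_th ≤ R_L · ε/(1−ε) = 47.0 kΩ × 0.0900/0.9100 = 4.65 kΩ.
(Any R1, R2 with R2/(R1+R2) = 0.796 and R1‖R2 ≤ 4.65 kΩ will meet the spec.)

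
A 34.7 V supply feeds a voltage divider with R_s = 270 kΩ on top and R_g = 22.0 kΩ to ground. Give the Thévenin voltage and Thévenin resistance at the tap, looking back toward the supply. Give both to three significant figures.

V_th = 2.61 V, R_th = 20.3 kΩ

V_th is the open-circuit tap voltage: 34.7 × 22.0/(270 + 22.0) = 2.61 V.
With the supply zeroed, R_s and R_g appear in parallel from the tap: R_th = R_s‖R_g = (270 × 22.0)/292.0 = 20.3 kΩ.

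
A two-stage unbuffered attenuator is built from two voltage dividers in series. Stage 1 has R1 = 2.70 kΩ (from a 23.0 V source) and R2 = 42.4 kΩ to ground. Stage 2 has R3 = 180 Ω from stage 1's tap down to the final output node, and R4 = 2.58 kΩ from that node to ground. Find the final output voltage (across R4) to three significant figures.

Stage 2 presents R3+R4 = 2760 Ω as a load on stage 1's tap.
Stage 1's lower leg becomes R2‖(R3+R4) = 2591 Ω, so V_mid = 23.0 × 2591/5291 = 11.26 V.
Stage 2 is itself unloaded: V_out = V_mid × R4/(R3+R4) = 11.26 × 2580/2760 = 10.5 V.

V_out ≈ 10.5 V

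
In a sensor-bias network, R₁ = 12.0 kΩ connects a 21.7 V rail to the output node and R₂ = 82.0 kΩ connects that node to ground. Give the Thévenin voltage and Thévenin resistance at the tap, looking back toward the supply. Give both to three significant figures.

V_th is the open-circuit tap voltage: 21.7 × 82.0/(12.0 + 82.0) = 18.9 V.
With the supply zeroed, R₁ and R₂ appear in parallel from the tap: R_th = R₁‖R₂ = (12.0 × 82.0)/94.00 = 10.5 kΩ.

V_th = 18.9 V, R_th = 10.5 kΩ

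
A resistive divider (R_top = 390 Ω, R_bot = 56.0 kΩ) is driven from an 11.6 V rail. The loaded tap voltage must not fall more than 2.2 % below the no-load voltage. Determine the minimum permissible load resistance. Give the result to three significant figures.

R_L(min) ≈ 17.2 kΩ

Output resistance R_th = R_top‖R_bot = (390 × 56000)/56390 = 387.3 Ω.
The fractional drop is R_th/(R_th + R_L); requiring this ≤ 0.0220 gives R_L ≥ R_th(1/0.0220 − 1) = 387.3 × 44.45 = 17.2 kΩ.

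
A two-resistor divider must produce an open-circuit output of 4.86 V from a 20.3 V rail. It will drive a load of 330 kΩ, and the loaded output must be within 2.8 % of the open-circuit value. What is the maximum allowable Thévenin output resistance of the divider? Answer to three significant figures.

Loading drop = R_th/(R_th + R_L) ≤ 0.0280, so R_th ≤ R_L · ε/(1−ε) = 330 kΩ × 0.0280/0.9720 = 9.51 kΩ.

R_th ≤ 9.51 kΩ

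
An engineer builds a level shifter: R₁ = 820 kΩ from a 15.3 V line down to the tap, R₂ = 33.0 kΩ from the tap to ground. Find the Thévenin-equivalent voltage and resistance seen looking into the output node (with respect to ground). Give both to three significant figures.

V_th is the open-circuit tap voltage: 15.3 × 33.0/(820 + 33.0) = 0.592 V.
With the supply zeroed, R₁ and R₂ appear in parallel from the tap: R_th = R₁‖R₂ = (820 × 33.0)/853.0 = 31.7 kΩ.

V_th = 0.592 V, R_th = 31.7 kΩ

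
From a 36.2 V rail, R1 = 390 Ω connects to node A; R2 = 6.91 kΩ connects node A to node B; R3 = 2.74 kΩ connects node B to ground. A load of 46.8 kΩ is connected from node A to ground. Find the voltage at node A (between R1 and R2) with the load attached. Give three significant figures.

Below node A the series string R2+R3 = 9650 Ω sits in parallel with the 46800 Ω load: 8000 Ω.
V_A = 36.2 × 8000/(390 + 8000) = 34.5 V.

V ≈ 34.5 V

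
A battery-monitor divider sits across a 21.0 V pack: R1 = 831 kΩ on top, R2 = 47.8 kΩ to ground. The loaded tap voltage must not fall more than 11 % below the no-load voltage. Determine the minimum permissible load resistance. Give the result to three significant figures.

Output resistance R_th = R1‖R2 = (831 × 47.8)/878.8 = 45.20 kΩ.
The fractional drop is R_th/(R_th + R_L); requiring this ≤ 0.110 gives R_L ≥ R_th(1/0.110 − 1) = 45.20 × 8.091 = 366 kΩ.

R_L(min) ≈ 366 kΩ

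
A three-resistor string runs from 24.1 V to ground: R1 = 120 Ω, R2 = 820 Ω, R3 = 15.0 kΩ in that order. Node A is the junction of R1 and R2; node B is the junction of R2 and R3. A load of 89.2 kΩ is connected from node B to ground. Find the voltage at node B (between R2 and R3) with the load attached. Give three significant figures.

V ≈ 22.5 V

At node B, R3 is in parallel with the load: R3‖R_L = 12840 Ω.
Below node A the resistance is R2 + (R3‖R_L) = 13660 Ω, so V_A = 24.1 × 13660/13780 = 23.89 V.
Then V_B = V_A × (R3‖R_L)/(R2 + R3‖R_L) = 23.89 × 12840/13660 = 22.5 V.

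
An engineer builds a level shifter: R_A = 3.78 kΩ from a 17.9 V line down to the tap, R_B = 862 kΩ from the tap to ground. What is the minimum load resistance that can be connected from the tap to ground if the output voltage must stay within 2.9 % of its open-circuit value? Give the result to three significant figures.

Output resistance R_th = R_A‖R_B = (3.78 × 862)/865.8 = 3.763 kΩ.
The fractional drop is R_th/(R_th + R_L); requiring this ≤ 0.0290 gives R_L ≥ R_th(1/0.0290 − 1) = 3.763 × 33.48 = 126 kΩ.

R_L(min) ≈ 126 kΩ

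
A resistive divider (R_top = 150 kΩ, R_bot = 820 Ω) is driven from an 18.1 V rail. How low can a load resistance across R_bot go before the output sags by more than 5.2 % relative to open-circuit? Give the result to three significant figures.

R_L(min) ≈ 14.9 kΩ

Output resistance R_th = R_top‖R_bot = (150000 × 820)/150800 = 815.5 Ω.
The fractional drop is R_th/(R_th + R_L); requiring this ≤ 0.0520 gives R_L ≥ R_th(1/0.0520 − 1) = 815.5 × 18.23 = 14.9 kΩ.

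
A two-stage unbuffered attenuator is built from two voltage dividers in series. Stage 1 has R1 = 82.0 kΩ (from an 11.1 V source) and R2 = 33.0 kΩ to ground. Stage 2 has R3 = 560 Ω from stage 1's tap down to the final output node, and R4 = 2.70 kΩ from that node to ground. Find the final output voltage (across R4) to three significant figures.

Stage 2 presents R3+R4 = 3260 Ω as a load on stage 1's tap.
Stage 1's lower leg becomes R2‖(R3+R4) = 2967 Ω, so V_mid = 11.1 × 2967/84970 = 0.3876 V.
Stage 2 is itself unloaded: V_out = V_mid × R4/(R3+R4) = 0.3876 × 2700/3260 = 0.321 V.

V_out ≈ 0.321 V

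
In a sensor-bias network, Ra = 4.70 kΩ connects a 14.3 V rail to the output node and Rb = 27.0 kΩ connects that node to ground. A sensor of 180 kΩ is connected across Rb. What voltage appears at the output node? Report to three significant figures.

The load sits in parallel with Rb: Rb‖R_L = (27.0 × 180) / (27.0 + 180) = 23.48 kΩ.
V_out = 14.3 × 23.48 / (4.70 + 23.48) = 14.3 × 23.48/28.18 = 11.9 V.
(Unloaded it would have been 12.2 V.)

V_out ≈ 11.9 V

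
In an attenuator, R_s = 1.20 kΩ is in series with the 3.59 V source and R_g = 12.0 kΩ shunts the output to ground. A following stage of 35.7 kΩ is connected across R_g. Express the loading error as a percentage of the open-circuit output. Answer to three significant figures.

2.97 %

The divider's output (Thévenin) resistance is R_s‖R_g = 1.091 kΩ.
Fractional drop under load = R_th/(R_th + R_L) = 1.091 / (1.091 + 35.7) = 0.02965.
So the output falls by 2.97 %.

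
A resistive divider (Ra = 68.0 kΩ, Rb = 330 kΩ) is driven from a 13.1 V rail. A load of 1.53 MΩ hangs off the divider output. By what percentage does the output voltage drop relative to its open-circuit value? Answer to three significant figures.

The divider's output (Thévenin) resistance is Ra‖Rb = 56.38 kΩ.
Fractional drop under load = R_th/(R_th + R_L) = 56.38 / (56.38 + 1530) = 0.03554.
So the output falls by 3.55 %.

3.55 %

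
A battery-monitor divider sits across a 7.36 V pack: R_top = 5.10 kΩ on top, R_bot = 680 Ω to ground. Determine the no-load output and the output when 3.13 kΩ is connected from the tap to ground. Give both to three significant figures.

Unloaded: 0.866 V; loaded: 0.727 V

Open-circuit: V = 7.36 × 680/(5100 + 680) = 0.866 V.
With the load, R_bot becomes R_bot‖R_L = 558.6 Ω, so V = 7.36 × 558.6/5659 = 0.727 V.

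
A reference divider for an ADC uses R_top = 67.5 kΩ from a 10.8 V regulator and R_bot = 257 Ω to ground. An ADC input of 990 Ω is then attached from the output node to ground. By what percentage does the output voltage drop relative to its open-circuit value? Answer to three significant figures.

20.5 %

The divider's output (Thévenin) resistance is R_top‖R_bot = 256.0 Ω.
Fractional drop under load = R_th/(R_th + R_L) = 256.0 / (256.0 + 990) = 0.2055.
So the output falls by 20.5 %.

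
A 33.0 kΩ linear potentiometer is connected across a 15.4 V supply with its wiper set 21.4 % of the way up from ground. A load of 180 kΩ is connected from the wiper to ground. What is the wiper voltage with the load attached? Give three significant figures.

The wiper splits the pot into (1−α)R = 25.94 kΩ above and αR = 7.062 kΩ below.
Lower section ‖ load = 6.795 kΩ.
V_wiper = 15.4 × 6.795/(25.94 + 6.795) = 3.20 V.

V ≈ 3.20 V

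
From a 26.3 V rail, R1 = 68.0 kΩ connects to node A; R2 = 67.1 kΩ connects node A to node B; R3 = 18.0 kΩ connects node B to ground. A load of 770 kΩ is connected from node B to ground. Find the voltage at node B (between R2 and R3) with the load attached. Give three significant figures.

At node B, R3 is in parallel with the load: R3‖R_L = 17.59 kΩ.
Below node A the resistance is R2 + (R3‖R_L) = 84.69 kΩ, so V_A = 26.3 × 84.69/152.7 = 14.59 V.
Then V_B = V_A × (R3‖R_L)/(R2 + R3‖R_L) = 14.59 × 17.59/84.69 = 3.03 V.

V ≈ 3.03 V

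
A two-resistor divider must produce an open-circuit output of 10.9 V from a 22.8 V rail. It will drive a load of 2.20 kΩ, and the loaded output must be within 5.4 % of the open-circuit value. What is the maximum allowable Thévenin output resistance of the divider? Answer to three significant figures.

Loading drop = R_th/(R_th + R_L) ≤ 0.0540, so R_th ≤ R_L · ε/(1−ε) = 2.20 kΩ × 0.0540/0.9460 = 126 Ω.

R_th ≤ 126 Ω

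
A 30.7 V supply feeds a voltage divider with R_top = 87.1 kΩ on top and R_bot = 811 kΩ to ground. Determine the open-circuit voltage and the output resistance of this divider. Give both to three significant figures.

V_th is the open-circuit tap voltage: 30.7 × 811/(87.1 + 811) = 27.7 V.
With the supply zeroed, R_top and R_bot appear in parallel from the tap: R_th = R_top‖R_bot = (87.1 × 811)/898.1 = 78.7 kΩ.

V_th = 27.7 V, R_th = 78.7 kΩ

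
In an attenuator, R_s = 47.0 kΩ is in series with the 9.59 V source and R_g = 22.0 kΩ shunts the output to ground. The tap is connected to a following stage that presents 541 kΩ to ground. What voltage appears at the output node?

V_out ≈ 2.98 V

The load sits in parallel with R_g: R_g‖R_L = (22.0 × 541) / (22.0 + 541) = 21.14 kΩ.
V_out = 9.59 × 21.14 / (47.0 + 21.14) = 9.59 × 21.14/68.14 = 2.98 V.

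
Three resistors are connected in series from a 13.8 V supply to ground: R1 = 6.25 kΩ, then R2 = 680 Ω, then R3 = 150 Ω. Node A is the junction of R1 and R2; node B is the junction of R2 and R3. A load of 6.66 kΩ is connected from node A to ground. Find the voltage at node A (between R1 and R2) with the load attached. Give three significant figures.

V ≈ 1.46 V

Below node A the series string R2+R3 = 830.0 Ω sits in parallel with the 6660 Ω load: 738.0 Ω.
V_A = 13.8 × 738.0/(6250 + 738.0) = 1.46 V.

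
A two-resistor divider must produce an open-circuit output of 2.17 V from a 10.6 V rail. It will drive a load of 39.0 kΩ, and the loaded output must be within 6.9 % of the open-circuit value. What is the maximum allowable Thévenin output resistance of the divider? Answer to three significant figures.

Loading drop = R_th/(R_th + R_L) ≤ 0.0690, so R_th ≤ R_L · ε/(1−ε) = 39.0 kΩ × 0.0690/0.9310 = 2.89 kΩ.

R_th ≤ 2.89 kΩ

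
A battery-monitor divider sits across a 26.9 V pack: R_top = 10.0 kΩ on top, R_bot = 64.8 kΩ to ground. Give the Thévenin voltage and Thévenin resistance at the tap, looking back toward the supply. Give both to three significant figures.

V_th = 23.3 V, R_th = 8.66 kΩ

V_th is the open-circuit tap voltage: 26.9 × 64.8/(10.0 + 64.8) = 23.3 V.
With the supply zeroed, R_top and R_bot appear in parallel from the tap: R_th = R_top‖R_bot = (10.0 × 64.8)/74.80 = 8.66 kΩ.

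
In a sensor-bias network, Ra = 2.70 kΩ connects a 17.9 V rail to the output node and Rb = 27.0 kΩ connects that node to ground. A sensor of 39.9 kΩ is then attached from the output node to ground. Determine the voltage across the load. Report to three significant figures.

The load sits in parallel with Rb: Rb‖R_L = (27.0 × 39.9) / (27.0 + 39.9) = 16.10 kΩ.
V_out = 17.9 × 16.10 / (2.70 + 16.10) = 17.9 × 16.10/18.80 = 15.3 V.

V_out ≈ 15.3 V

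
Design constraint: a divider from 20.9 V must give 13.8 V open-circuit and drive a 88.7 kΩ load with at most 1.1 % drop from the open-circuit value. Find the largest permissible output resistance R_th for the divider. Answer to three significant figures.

Loading drop = R_th/(R_th + R_L) ≤ 0.0110, so R_th ≤ R_L · ε/(1−ε) = 88.7 kΩ × 0.0110/0.9890 = 987 Ω.

R_th ≤ 987 Ω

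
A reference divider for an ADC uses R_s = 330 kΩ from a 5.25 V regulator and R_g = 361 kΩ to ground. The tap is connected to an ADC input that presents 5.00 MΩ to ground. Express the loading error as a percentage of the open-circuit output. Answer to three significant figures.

3.33 %

The divider's output (Thévenin) resistance is R_s‖R_g = 172.4 kΩ.
Fractional drop under load = R_th/(R_th + R_L) = 172.4 / (172.4 + 5000) = 0.03333.
So the output falls by 3.33 %.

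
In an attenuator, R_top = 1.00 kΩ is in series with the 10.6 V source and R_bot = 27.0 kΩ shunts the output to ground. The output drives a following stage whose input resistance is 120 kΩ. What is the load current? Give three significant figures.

I_L ≈ 0.0845 mA

R_bot‖R_L = 22.04 kΩ; V_out = 10.6 × 22.04/23.04 = 10.14 V.
I_L = V_out / R_L = 10.14 / 120 kΩ = 0.0845 mA.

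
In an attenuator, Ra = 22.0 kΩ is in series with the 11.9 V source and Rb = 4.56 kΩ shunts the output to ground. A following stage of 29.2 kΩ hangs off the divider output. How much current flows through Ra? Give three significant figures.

Rb‖R_L = 3.944 kΩ, so the source sees Ra + Rb‖R_L = 25.94 kΩ.
I = 11.9 V / 25.94 kΩ = 0.459 mA.

I ≈ 0.459 mA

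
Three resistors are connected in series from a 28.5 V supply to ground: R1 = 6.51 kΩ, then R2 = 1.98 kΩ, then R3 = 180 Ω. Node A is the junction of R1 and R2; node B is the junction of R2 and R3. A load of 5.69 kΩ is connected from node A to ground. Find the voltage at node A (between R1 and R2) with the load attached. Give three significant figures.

Below node A the series string R2+R3 = 2160 Ω sits in parallel with the 5690 Ω load: 1566 Ω.
V_A = 28.5 × 1566/(6510 + 1566) = 5.53 V.

V ≈ 5.53 V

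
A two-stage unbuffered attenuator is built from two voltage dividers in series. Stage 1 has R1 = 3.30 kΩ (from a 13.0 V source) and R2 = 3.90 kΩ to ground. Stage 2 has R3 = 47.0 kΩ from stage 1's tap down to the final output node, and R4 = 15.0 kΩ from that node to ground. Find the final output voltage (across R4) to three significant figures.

V_out ≈ 1.66 V

Stage 2 presents R3+R4 = 62.00 kΩ as a load on stage 1's tap.
Stage 1's lower leg becomes R2‖(R3+R4) = 3.669 kΩ, so V_mid = 13.0 × 3.669/6.969 = 6.844 V.
Stage 2 is itself unloaded: V_out = V_mid × R4/(R3+R4) = 6.844 × 15.0/62.00 = 1.66 V.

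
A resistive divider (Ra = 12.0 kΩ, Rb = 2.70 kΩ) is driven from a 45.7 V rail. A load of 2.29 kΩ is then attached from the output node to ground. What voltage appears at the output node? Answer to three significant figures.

The load sits in parallel with Rb: Rb‖R_L = (2.70 × 2.29) / (2.70 + 2.29) = 1.239 kΩ.
V_out = 45.7 × 1.239 / (12.0 + 1.239) = 45.7 × 1.239/13.24 = 4.28 V.
(Unloaded it would have been 8.39 V.)

V_out ≈ 4.28 V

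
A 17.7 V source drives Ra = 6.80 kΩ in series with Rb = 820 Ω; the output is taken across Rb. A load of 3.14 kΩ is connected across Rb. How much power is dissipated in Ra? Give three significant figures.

Total resistance from the source is Ra + (Rb‖R_L) = 7450 Ω, so I = 17.7/7450 Ω = 2.376 mA.
P = I²·Ra = (2.376 mA)² × 6.80 kΩ = 38.4 mW.

P ≈ 38.4 mW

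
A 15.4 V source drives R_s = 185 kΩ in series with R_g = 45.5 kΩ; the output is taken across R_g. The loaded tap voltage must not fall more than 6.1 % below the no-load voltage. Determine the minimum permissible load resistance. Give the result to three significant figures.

R_L(min) ≈ 562 kΩ

Output resistance R_th = R_s‖R_g = (185 × 45.5)/230.5 = 36.52 kΩ.
The fractional drop is R_th/(R_th + R_L); requiring this ≤ 0.0610 gives R_L ≥ R_th(1/0.0610 − 1) = 36.52 × 15.39 = 562 kΩ.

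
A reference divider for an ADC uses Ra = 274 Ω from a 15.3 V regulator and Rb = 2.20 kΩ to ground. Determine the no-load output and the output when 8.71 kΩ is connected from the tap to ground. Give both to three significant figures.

Unloaded: 13.6 V; loaded: 13.2 V

Open-circuit: V = 15.3 × 2200/(274 + 2200) = 13.6 V.
With the load, Rb becomes Rb‖R_L = 1756 Ω, so V = 15.3 × 1756/2030 = 13.2 V.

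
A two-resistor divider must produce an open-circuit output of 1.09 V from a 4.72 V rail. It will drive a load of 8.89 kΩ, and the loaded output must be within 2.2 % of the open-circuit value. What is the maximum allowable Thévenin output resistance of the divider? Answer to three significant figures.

R_th ≤ 200 Ω

Loading drop = R_th/(R_th + R_L) ≤ 0.0220, so R_th ≤ R_L · ε/(1−ε) = 8.89 kΩ × 0.0220/0.9780 = 200 Ω.
(Any R1, R2 with R2/(R1+R2) = 0.231 and R1‖R2 ≤ 200 Ω will meet the spec.)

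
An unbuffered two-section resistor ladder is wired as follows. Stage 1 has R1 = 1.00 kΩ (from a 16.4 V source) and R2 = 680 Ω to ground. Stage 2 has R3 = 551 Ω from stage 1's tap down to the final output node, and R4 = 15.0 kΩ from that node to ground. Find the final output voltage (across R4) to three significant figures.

V_out ≈ 6.24 V

Stage 2 presents R3+R4 = 15550 Ω as a load on stage 1's tap.
Stage 1's lower leg becomes R2‖(R3+R4) = 651.5 Ω, so V_mid = 16.4 × 651.5/1652 = 6.470 V.
Stage 2 is itself unloaded: V_out = V_mid × R4/(R3+R4) = 6.470 × 15000/15550 = 6.24 V.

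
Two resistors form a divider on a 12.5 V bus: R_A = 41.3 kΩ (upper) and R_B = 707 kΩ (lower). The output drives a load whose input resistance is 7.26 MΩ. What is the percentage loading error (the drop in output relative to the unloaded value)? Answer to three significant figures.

The divider's output (Thévenin) resistance is R_A‖R_B = 39.02 kΩ.
Fractional drop under load = R_th/(R_th + R_L) = 39.02 / (39.02 + 7260) = 0.005346.
So the output falls by 0.535 %.

0.535 %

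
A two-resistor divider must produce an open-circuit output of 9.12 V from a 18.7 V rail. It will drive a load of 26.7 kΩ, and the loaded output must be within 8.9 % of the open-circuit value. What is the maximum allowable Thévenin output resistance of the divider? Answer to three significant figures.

Loading drop = R_th/(R_th + R_L) ≤ 0.0890, so R_th ≤ R_L · ε/(1−ε) = 26.7 kΩ × 0.0890/0.9110 = 2.61 kΩ.
(Any R1, R2 with R2/(R1+R2) = 0.488 and R1‖R2 ≤ 2.61 kΩ will meet the spec.)

R_th ≤ 2.61 kΩ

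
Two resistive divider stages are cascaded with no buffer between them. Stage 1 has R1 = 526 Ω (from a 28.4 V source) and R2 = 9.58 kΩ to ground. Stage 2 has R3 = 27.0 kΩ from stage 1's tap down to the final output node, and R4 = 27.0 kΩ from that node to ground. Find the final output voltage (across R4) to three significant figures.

V_out ≈ 13.3 V

Stage 2 presents R3+R4 = 54000 Ω as a load on stage 1's tap.
Stage 1's lower leg becomes R2‖(R3+R4) = 8137 Ω, so V_mid = 28.4 × 8137/8663 = 26.68 V.
Stage 2 is itself unloaded: V_out = V_mid × R4/(R3+R4) = 26.68 × 27000/54000 = 13.3 V.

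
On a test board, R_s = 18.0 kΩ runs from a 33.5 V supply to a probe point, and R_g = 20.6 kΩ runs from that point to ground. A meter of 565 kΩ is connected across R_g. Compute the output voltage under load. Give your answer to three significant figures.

V_out ≈ 17.6 V

The load sits in parallel with R_g: R_g‖R_L = (20.6 × 565) / (20.6 + 565) = 19.88 kΩ.
V_out = 33.5 × 19.88 / (18.0 + 19.88) = 33.5 × 19.88/37.88 = 17.6 V.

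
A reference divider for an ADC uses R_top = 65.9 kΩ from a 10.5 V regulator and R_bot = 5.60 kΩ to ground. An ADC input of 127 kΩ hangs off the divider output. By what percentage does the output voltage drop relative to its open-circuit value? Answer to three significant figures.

3.91 %

The divider's output (Thévenin) resistance is R_top‖R_bot = 5.161 kΩ.
Fractional drop under load = R_th/(R_th + R_L) = 5.161 / (5.161 + 127) = 0.03905.
So the output falls by 3.91 %.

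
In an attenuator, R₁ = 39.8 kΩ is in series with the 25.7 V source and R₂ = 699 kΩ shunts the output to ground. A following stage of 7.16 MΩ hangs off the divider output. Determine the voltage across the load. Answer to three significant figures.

V_out ≈ 24.2 V

The load sits in parallel with R₂: R₂‖R_L = (699 × 7160) / (699 + 7160) = 636.8 kΩ.
V_out = 25.7 × 636.8 / (39.8 + 636.8) = 25.7 × 636.8/676.6 = 24.2 V.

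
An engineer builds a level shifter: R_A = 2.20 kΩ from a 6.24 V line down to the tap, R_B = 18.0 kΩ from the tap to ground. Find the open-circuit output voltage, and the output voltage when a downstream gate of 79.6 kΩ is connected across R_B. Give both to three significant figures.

Unloaded: 5.56 V; loaded: 5.43 V

Open-circuit: V = 6.24 × 18.0/(2.20 + 18.0) = 5.56 V.
With the load, R_B becomes R_B‖R_L = 14.68 kΩ, so V = 6.24 × 14.68/16.88 = 5.43 V.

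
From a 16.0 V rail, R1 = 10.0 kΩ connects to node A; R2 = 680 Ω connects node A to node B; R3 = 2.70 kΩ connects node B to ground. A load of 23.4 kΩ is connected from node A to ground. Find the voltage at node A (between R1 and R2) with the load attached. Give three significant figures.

V ≈ 3.65 V

Below node A the series string R2+R3 = 3380 Ω sits in parallel with the 23400 Ω load: 2953 Ω.
V_A = 16.0 × 2953/(10000 + 2953) = 3.65 V.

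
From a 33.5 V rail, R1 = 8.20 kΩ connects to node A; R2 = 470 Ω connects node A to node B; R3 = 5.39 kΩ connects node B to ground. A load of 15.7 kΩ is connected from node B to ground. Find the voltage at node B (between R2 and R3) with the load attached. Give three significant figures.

At node B, R3 is in parallel with the load: R3‖R_L = 4012 Ω.
Below node A the resistance is R2 + (R3‖R_L) = 4482 Ω, so V_A = 33.5 × 4482/12680 = 11.84 V.
Then V_B = V_A × (R3‖R_L)/(R2 + R3‖R_L) = 11.84 × 4012/4482 = 10.6 V.

V ≈ 10.6 V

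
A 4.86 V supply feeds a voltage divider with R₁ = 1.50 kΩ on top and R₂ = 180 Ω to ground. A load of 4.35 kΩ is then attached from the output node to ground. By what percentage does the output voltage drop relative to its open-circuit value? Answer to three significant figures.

3.56 %

The divider's output (Thévenin) resistance is R₁‖R₂ = 160.7 Ω.
Fractional drop under load = R_th/(R_th + R_L) = 160.7 / (160.7 + 4350) = 0.03563.
So the output falls by 3.56 %.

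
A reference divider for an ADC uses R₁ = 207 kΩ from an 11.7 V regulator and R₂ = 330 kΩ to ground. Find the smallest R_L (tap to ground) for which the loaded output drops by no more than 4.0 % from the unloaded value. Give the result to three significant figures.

R_L(min) ≈ 3.05 MΩ

Output resistance R_th = R₁‖R₂ = (207 × 330)/537.0 = 127.2 kΩ.
The fractional drop is R_th/(R_th + R_L); requiring this ≤ 0.0400 gives R_L ≥ R_th(1/0.0400 − 1) = 127.2 × 24.00 = 3.05 MΩ.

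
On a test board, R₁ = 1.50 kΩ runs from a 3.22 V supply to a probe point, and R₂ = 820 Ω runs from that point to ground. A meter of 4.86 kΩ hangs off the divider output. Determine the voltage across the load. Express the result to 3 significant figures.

The load sits in parallel with R₂: R₂‖R_L = (820 × 4860) / (820 + 4860) = 701.6 Ω.
V_out = 3.22 × 701.6 / (1500 + 701.6) = 3.22 × 701.6/2202 = 1.03 V.
(Unloaded it would have been 1.14 V.)

V_out ≈ 1.03 V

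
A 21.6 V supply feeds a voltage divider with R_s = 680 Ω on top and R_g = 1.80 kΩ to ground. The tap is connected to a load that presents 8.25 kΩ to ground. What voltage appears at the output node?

V_out ≈ 14.8 V

The load sits in parallel with R_g: R_g‖R_L = (1800 × 8250) / (1800 + 8250) = 1478 Ω.
V_out = 21.6 × 1478 / (680 + 1478) = 21.6 × 1478/2158 = 14.8 V.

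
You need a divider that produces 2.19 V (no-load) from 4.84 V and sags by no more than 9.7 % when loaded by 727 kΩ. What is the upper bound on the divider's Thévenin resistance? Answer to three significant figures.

R_th ≤ 78.1 kΩ

Loading drop = R_th/(R_th + R_L) ≤ 0.0970, so R_th ≤ R_L · ε/(1−ε) = 727 kΩ × 0.0970/0.9030 = 78.1 kΩ.
(Any R1, R2 with R2/(R1+R2) = 0.452 and R1‖R2 ≤ 78.1 kΩ will meet the spec.)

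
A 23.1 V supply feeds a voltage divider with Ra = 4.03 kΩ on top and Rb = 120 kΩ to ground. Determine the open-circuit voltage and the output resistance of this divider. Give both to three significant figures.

V_th = 22.3 V, R_th = 3.90 kΩ

V_th is the open-circuit tap voltage: 23.1 × 120/(4.03 + 120) = 22.3 V.
With the supply zeroed, Ra and Rb appear in parallel from the tap: R_th = Ra‖Rb = (4.03 × 120)/124.0 = 3.90 kΩ.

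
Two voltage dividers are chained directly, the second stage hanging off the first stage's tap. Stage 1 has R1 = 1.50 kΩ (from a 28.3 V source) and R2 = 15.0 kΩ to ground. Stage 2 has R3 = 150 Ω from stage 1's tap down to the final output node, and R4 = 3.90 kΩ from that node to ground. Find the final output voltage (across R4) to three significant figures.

Stage 2 presents R3+R4 = 4050 Ω as a load on stage 1's tap.
Stage 1's lower leg becomes R2‖(R3+R4) = 3189 Ω, so V_mid = 28.3 × 3189/4689 = 19.25 V.
Stage 2 is itself unloaded: V_out = V_mid × R4/(R3+R4) = 19.25 × 3900/4050 = 18.5 V.

V_out ≈ 18.5 V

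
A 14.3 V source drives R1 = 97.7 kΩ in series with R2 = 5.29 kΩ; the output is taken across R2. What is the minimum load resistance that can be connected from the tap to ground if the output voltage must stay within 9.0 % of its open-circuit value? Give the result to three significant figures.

Output resistance R_th = R1‖R2 = (97.7 × 5.29)/103.0 = 5.018 kΩ.
The fractional drop is R_th/(R_th + R_L); requiring this ≤ 0.0900 gives R_L ≥ R_th(1/0.0900 − 1) = 5.018 × 10.11 = 50.7 kΩ.

R_L(min) ≈ 50.7 kΩ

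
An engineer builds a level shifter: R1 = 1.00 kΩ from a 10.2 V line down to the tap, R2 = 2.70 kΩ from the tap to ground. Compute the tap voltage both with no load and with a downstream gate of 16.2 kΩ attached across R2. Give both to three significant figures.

Open-circuit: V = 10.2 × 2.70/(1.00 + 2.70) = 7.44 V.
With the load, R2 becomes R2‖R_L = 2.314 kΩ, so V = 10.2 × 2.314/3.314 = 7.12 V.

Unloaded: 7.44 V; loaded: 7.12 V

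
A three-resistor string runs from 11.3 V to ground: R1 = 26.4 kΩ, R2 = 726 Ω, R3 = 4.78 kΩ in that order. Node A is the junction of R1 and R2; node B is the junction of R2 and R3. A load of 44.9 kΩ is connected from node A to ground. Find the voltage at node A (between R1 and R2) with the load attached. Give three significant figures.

Below node A the series string R2+R3 = 5506 Ω sits in parallel with the 44900 Ω load: 4905 Ω.
V_A = 11.3 × 4905/(26400 + 4905) = 1.77 V.

V ≈ 1.77 V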